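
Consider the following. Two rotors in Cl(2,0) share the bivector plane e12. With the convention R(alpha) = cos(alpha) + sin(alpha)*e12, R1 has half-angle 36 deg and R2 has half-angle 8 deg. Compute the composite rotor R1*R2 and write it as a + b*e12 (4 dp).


Same-plane rotors commute and their half-angles add:
R1*R2 = cos(a1 + a2) + sin(a1 + a2)*e12.
a1 + a2 = 36 + 8 = 44 deg
cos(44 deg) = 0.7193
sin(44 deg) = 0.6947
R1*R2 = 0.7193 + 0.6947*e12


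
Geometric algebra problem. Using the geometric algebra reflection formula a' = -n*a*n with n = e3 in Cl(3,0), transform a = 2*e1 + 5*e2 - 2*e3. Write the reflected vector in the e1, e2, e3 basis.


Reflection formula: a' = -n*a*n, with n = e3 (unit vector, n^2 = 1).
For reflection through hyperplane perp to e3:
The component along e3 flips sign, others stay.
a = (2, 5, -2)
a' = (2, 5, 2)
a' = 2*e1 + 5*e2 + 2*e3


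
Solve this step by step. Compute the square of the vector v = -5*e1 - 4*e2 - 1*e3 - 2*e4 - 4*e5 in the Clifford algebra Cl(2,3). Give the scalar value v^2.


v^2 = sum of c_i^2 * e_i^2
Positive signature terms (e_i^2 = +1): (-5)^2 + (-4)^2 = 41
Negative signature terms (e_j^2 = -1): (-1)^2 + (-2)^2 + (-4)^2 = 21
v^2 = 41 - 21 = 20


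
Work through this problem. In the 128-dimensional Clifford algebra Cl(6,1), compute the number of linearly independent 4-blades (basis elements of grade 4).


Number of grade-k basis blades in Cl(p,q) with n = p + q is C(n, k).
n = 6 + 1 = 7
C(7, 4) = 7! / (4! * 3!)
= 5040 / (24 * 6)
= 35


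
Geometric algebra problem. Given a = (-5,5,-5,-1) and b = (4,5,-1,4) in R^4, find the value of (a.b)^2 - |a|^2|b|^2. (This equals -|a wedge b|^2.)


a . b = (-5)*4 + 5*5 + (-5)*(-1) + (-1)*4
= -20 + 25 + 5 + (-4) = 6
|a|^2 = (-5)^2 + 5^2 + (-5)^2 + (-1)^2 = 76
|b|^2 = 4^2 + 5^2 + (-1)^2 + 4^2 = 58
(a.b)^2 = 6^2 = 36
|a|^2 * |b|^2 = 76 * 58 = 4408
Result = 36 - 4408 = -4372


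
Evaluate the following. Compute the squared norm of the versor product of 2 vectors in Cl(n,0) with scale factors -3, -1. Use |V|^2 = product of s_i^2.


Each vector v_i has |v_i|^2 = s_i^2
Squared scales: (-3)^2 = 9, (-1)^2 = 1
|V|^2 = 9 * 1
= 9


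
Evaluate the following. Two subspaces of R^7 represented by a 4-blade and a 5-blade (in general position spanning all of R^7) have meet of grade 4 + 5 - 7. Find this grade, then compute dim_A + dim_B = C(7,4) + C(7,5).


Meet grade = grade(A) + grade(B) - n
= 4 + 5 - 7 = 2
C(7,4) = 35
C(7,5) = 21
dim_A + dim_B = 35 + 21 = 56


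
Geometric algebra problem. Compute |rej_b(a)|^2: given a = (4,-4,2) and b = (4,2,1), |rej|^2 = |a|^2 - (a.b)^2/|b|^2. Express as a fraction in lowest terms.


|a|^2 = 4^2 + (-4)^2 + 2^2 = 36
|b|^2 = 4^2 + 2^2 + 1^2 = 21
a . b = 4*4 + (-4)*2 + 2*1 = 10
(a.b)^2 = 10^2 = 100
|rej|^2 = 36 - 100/21
= (756 - 100)/21
= 656/21
In lowest terms: 656/21


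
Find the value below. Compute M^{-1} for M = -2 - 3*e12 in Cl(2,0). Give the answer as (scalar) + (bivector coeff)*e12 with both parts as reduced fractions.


M = -2 - 3*e12, where e12^2 = -1.
Since M commutes with its reverse ~M = a - b*e12, M * ~M = a^2 - b^2*e12^2 = a^2 + b^2.
So M^{-1} = ~M / (a^2 + b^2) = (a - b*e12)/(a^2 + b^2).
a^2 + b^2 = 4 + 9 = 13
Scalar part = -2/13 = -2/13
Bivector coeff = 3/13 = 3/13
M^{-1} = -2/13 + 3/13*e12


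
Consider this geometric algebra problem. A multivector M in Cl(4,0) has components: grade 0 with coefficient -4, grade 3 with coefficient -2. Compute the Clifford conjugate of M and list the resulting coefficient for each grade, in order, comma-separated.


Clifford conjugate sign for grade k: (-1)^(k(k+1)/2)
Grade 0: (-1)^(0*1/2) = (-1)^0 = 1, coeff -4 -> -4
Grade 3: (-1)^(3*4/2) = (-1)^6 = 1, coeff -2 -> -2
Conjugated coefficients: -4, -2


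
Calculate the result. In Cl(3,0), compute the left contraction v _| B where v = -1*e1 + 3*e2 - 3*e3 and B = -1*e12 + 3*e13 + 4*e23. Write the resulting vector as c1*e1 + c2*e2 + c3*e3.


Left contraction v _| B = <vB>_1 (grade-1 part of the geometric product vB).
Using e1_|e12 = e2, e2_|e12 = -e1, e1_|e13 = e3, e3_|e13 = -e1, e2_|e23 = e3, e3_|e23 = -e2:
e1 coeff: -v2*b12 - v3*b13 = -(3)*(-1) - (-3)*(3) = 12
e2 coeff: v1*b12 - v3*b23 = (-1)*(-1) - (-3)*(4) = 13
e3 coeff: v1*b13 + v2*b23 = (-1)*(3) + (3)*(4) = 9
v _| B = 12*e1 + 13*e2 + 9*e3


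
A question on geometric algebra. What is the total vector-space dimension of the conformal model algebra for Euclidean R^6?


The conformal model of R^6 uses Cl(7,1): the 6 Euclidean generators plus two extra orthogonal generators e+ (e+^2 = +1) and e- (e-^2 = -1), from which the null vectors e0, einf are built.
Number of generators m = 6 + 2 = 8.
dim Cl(p,q) = 2^m = 2^8 = 256


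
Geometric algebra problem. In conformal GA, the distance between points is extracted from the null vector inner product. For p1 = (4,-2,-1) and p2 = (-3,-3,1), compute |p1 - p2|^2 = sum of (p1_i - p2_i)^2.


p1 - p2 = (7, 1, -2)
|p1 - p2|^2 = 7^2 + 1^2 + (-2)^2
= 49 + 1 + 4
= 54


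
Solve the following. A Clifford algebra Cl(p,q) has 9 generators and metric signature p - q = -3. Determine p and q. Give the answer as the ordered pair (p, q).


We need p + q = 9 and p - q = -3.
Adding: 2p = 9 + (-3) = 6, so p = 3.
Then q = 9 - 3 = 6.
(p, q) = (3, 6)


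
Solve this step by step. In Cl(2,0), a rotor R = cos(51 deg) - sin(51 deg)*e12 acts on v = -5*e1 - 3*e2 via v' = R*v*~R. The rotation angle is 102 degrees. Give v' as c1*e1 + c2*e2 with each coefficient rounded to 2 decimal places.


Rotor R = cos(51deg) - sin(51deg)*e12
Rotation angle theta = 2 * 51 = 102 degrees
v' = R*v*~R rotates v by theta.
cos(102deg) = -0.2079, sin(102deg) = 0.9781
v'_1 = -5*cos(102deg) - (-3)*sin(102deg)
= -5*(-0.2079) - (-3)*0.9781
= 3.97
v'_2 = -5*sin(102deg) + (-3)*cos(102deg)
= -5*0.9781 + (-3)*(-0.2079)
= -4.27
v' = 3.97*e1 - 4.27*e2


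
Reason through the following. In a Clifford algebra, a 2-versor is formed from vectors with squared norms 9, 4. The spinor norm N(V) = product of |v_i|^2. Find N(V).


Spinor norm N(V) = |v1|^2 * |v2|^2 * ... * |v2|^2
= 9 * 4
Running product: 9, 36
N(V) = 36


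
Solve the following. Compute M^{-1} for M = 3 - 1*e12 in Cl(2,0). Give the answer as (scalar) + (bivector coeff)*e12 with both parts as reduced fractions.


M = 3 - 1*e12, where e12^2 = -1.
Since M commutes with its reverse ~M = a - b*e12, M * ~M = a^2 - b^2*e12^2 = a^2 + b^2.
So M^{-1} = ~M / (a^2 + b^2) = (a - b*e12)/(a^2 + b^2).
a^2 + b^2 = 9 + 1 = 10
Scalar part = 3/10 = 3/10
Bivector coeff = 1/10 = 1/10
M^{-1} = 3/10 + 1/10*e12


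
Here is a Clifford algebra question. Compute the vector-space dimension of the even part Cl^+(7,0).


Even subalgebra dimension = 2^(n-1)
n = 7 + 0 = 7
2^(7 - 1) = 2^6 = 64
Verification: sum of C(7,k) for even k = 1 + 21 + 35 + 7 = 64
Result = 64


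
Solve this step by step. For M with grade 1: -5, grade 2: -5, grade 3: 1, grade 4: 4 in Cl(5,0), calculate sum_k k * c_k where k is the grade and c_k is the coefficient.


Grade-weighted sum = sum of grade_k * coefficient_k
1*(-5) = -5
2*(-5) = -10
3*1 = 3
4*4 = 16
Total = -5 + (-10) + 3 + 16 = 4


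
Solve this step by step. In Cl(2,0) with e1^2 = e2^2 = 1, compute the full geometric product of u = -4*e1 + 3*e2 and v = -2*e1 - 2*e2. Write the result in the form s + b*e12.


Expand: (-4*e1 + 3*e2)(-2*e1 - 2*e2)
= (-4)*(-2)*e1e1 + (-4)*(-2)*e1e2 + 3*(-2)*e2e1 + 3*(-2)*e2e2
Using e1^2 = e2^2 = 1, e2e1 = -e1e2:
Scalar part s = (-4)*(-2) + 3*(-2) = 8 + (-6) = 2
Bivector part b = (-4)*(-2) - 3*(-2) = 8 - (-6) = 14
uv = 2 + 14*e12


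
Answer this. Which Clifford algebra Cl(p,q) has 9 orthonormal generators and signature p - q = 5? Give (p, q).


We need p + q = 9 and p - q = 5.
Adding: 2p = 9 + 5 = 14, so p = 7.
Then q = 9 - 7 = 2.
(p, q) = (7, 2)


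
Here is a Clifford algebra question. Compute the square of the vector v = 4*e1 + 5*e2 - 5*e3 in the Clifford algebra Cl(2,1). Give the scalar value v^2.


v^2 = sum of c_i^2 * e_i^2
Positive signature terms (e_i^2 = +1): 4^2 + 5^2 = 41
Negative signature terms (e_j^2 = -1): (-5)^2 = 25
v^2 = 41 - 25 = 16


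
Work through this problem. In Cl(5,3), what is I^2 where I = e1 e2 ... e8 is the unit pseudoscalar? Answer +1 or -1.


The pseudoscalar I = e1...e_n (product of all n generators) of Cl(p,q) satisfies I^2 = (-1)^(q + n(n-1)/2).
p = 5, q = 3, n = p + q = 8
n(n-1)/2 = 8 * 7 / 2 = 28
Exponent = q + n(n-1)/2 = 3 + 28 = 31
I^2 = (-1)^31 = -1


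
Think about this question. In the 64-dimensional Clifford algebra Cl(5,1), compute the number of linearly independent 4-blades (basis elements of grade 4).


Number of grade-k basis blades in Cl(p,q) with n = p + q is C(n, k).
n = 5 + 1 = 6
C(6, 4) = 6! / (4! * 2!)
= 720 / (24 * 2)
= 15


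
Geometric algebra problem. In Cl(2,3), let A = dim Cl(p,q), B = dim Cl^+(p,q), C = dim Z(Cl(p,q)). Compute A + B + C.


n = 2 + 3 = 5
Total dim = 2^5 = 32
Even subalgebra dim = 2^4 = 16
n is odd, so center dim = 2
Sum = 32 + 16 + 2 = 50


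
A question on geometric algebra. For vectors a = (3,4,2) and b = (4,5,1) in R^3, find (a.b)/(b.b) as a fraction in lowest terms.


Projection coefficient = (a . b) / (b . b)
a . b = 3*4 + 4*5 + 2*1
= 12 + 20 + 2 = 34
b . b = 4^2 + 5^2 + 1^2
= 16 + 25 + 1 = 42
Coefficient = 34/42
In lowest terms: 17/21


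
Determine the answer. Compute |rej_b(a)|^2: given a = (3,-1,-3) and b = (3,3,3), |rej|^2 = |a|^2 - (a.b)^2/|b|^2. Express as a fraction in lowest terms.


|a|^2 = 3^2 + (-1)^2 + (-3)^2 = 19
|b|^2 = 3^2 + 3^2 + 3^2 = 27
a . b = 3*3 + (-1)*3 + (-3)*3 = -3
(a.b)^2 = (-3)^2 = 9
|rej|^2 = 19 - 9/27
= (513 - 9)/27
= 504/27
In lowest terms: 56/3


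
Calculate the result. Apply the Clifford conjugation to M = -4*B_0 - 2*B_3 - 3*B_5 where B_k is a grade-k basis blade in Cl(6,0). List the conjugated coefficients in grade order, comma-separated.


Clifford conjugate sign for grade k: (-1)^(k(k+1)/2)
Grade 0: (-1)^(0*1/2) = (-1)^0 = 1, coeff -4 -> -4
Grade 3: (-1)^(3*4/2) = (-1)^6 = 1, coeff -2 -> -2
Grade 5: (-1)^(5*6/2) = (-1)^15 = -1, coeff -3 -> 3
Conjugated coefficients: -4, -2, 3


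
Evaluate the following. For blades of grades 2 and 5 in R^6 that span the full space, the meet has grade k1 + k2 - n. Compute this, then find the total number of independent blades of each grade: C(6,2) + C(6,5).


Meet grade = grade(A) + grade(B) - n
= 2 + 5 - 6 = 1
C(6,2) = 15
C(6,5) = 6
dim_A + dim_B = 15 + 6 = 21


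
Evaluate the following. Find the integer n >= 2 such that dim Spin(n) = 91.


dim Spin(n) = dim so(n) = n(n-1)/2.
Solve n(n-1)/2 = 91, i.e. n^2 - n - 182 = 0.
Discriminant = 1 + 8*91 = 729
n = (1 + sqrt(729))/2 = (1 + 27)/2 = 14


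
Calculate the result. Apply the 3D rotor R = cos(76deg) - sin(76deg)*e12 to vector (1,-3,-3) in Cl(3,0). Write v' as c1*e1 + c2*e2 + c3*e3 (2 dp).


Rotor R = cos(76deg) - sin(76deg)*e12
Rotation angle theta = 2 * 76 = 152 degrees in the e12 plane (e1 -> e2).
The component perpendicular to the plane (e3) is invariant: v'_3 = v3 = -3.00
cos(152deg) = -0.8829, sin(152deg) = 0.4695
v'_1 = v1*cos(theta) - v2*sin(theta) = 1*(-0.8829) - (-3)*0.4695 = 0.53
v'_2 = v1*sin(theta) + v2*cos(theta) = 1*0.4695 + (-3)*(-0.8829) = 3.12
v' = 0.53*e1 + 3.12*e2 - 3.00*e3


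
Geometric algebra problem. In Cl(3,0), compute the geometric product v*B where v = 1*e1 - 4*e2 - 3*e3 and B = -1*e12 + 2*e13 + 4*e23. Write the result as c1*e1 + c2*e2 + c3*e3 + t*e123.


vB has grade-1 (vector) and grade-3 (trivector) parts: vB = (v _| B) + (v ^ B).
Vector part <vB>_1:
  e1: -v2*b12 - v3*b13 = -(-4)*(-1) - (-3)*(2) = 2
  e2: v1*b12 - v3*b23 = (1)*(-1) - (-3)*(4) = 11
  e3: v1*b13 + v2*b23 = (1)*(2) + (-4)*(4) = -14
Trivector part <vB>_3:
  e123: v1*b23 - v2*b13 + v3*b12 = (1)*(4) - (-4)*(2) + (-3)*(-1) = 15
vB = 2*e1 + 11*e2 - 14*e3 + 15*e123


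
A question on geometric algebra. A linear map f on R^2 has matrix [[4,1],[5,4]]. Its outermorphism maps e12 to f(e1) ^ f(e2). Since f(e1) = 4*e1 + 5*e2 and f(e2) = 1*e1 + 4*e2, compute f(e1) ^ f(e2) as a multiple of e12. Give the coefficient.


The outermorphism of a linear map f sends e1^e2 to f(e1)^f(e2).
f(e1) = 4*e1 + 5*e2
f(e2) = 1*e1 + 4*e2
f(e1) ^ f(e2) = (4*e1 + 5*e2) ^ (1*e1 + 4*e2)
= 4*4*e12 + 5*1*e21
= (16 - 5)*e12
= 11*e12
Coefficient = 11


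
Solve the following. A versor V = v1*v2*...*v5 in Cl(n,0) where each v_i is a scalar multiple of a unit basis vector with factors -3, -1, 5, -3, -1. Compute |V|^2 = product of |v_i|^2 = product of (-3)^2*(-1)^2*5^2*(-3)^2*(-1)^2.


Each vector v_i has |v_i|^2 = s_i^2
Squared scales: (-3)^2 = 9, (-1)^2 = 1, 5^2 = 25, (-3)^2 = 9, (-1)^2 = 1
|V|^2 = 9 * 1 * 25 * 9 * 1
= 2025


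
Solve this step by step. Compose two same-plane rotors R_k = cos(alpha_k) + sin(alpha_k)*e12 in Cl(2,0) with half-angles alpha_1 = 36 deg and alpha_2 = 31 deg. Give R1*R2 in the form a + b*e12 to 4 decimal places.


Same-plane rotors commute and their half-angles add:
R1*R2 = cos(a1 + a2) + sin(a1 + a2)*e12.
a1 + a2 = 36 + 31 = 67 deg
cos(67 deg) = 0.3907
sin(67 deg) = 0.9205
R1*R2 = 0.3907 + 0.9205*e12


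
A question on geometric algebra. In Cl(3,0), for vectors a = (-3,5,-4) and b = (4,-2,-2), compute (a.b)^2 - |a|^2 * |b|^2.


a . b = (-3)*4 + 5*(-2) + (-4)*(-2)
= -12 + (-10) + 8 = -14
|a|^2 = (-3)^2 + 5^2 + (-4)^2 = 50
|b|^2 = 4^2 + (-2)^2 + (-2)^2 = 24
(a.b)^2 = (-14)^2 = 196
|a|^2 * |b|^2 = 50 * 24 = 1200
Result = 196 - 1200 = -1004


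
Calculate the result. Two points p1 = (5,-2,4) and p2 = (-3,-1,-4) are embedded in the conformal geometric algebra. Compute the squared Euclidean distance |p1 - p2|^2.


p1 - p2 = (8, -1, 8)
|p1 - p2|^2 = 8^2 + (-1)^2 + 8^2
= 64 + 1 + 64
= 129


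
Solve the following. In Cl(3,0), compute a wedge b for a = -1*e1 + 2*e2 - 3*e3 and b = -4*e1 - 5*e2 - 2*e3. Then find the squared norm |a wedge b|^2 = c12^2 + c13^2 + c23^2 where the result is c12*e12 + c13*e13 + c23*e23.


a wedge b = (a1*b2 - a2*b1)*e12 + (a1*b3 - a3*b1)*e13 + (a2*b3 - a3*b2)*e23
e12 coeff: (-1)*(-5) - 2*(-4) = 5 - (-8) = 13
e13 coeff: (-1)*(-2) - (-3)*(-4) = 2 - 12 = -10
e23 coeff: 2*(-2) - (-3)*(-5) = -4 - 15 = -19
|a wedge b|^2 = 13^2 + (-10)^2 + (-19)^2
= 169 + 100 + 361
= 630


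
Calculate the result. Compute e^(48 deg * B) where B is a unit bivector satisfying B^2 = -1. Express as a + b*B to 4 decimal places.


For a unit bivector B with B^2 = -1, the exponential series gives
e^(theta*B) = cos(theta) + sin(theta)*B (the GA analogue of Euler's formula).
theta = 48 degrees = 0.837758 rad
cos(48 deg) = 0.6691
sin(48 deg) = 0.7431
exp(theta*B) = 0.6691 + 0.7431*B


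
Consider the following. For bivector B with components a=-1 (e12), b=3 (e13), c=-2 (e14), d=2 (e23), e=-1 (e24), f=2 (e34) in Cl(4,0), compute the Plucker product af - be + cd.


Plucker relation: af - be + cd
a*f = (-1)*2 = -2
b*e = 3*(-1) = -3
c*d = (-2)*2 = -4
af - be + cd = -2 - (-3) + (-4)
= -3


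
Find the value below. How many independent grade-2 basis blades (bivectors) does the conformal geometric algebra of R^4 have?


The conformal model of R^4 uses Cl(5,1) with m = 4 + 2 = 6 generators.
Number of grade-2 blades = C(m, 2) = C(6, 2)
= 6*5/2 = 15


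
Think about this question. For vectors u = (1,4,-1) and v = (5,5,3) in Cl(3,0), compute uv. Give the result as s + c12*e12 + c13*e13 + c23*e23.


In Cl(3,0): e_i^2 = 1, e_ie_j = -e_je_i for i != j.
Scalar part = u . v = 1*5 + 4*5 + (-1)*3
= 5 + 20 + (-3) = 22
e12 coeff = 1*5 - 4*5 = 5 - 20 = -15
e13 coeff = 1*3 - (-1)*5 = 3 - (-5) = 8
e23 coeff = 4*3 - (-1)*5 = 12 - (-5) = 17
uv = 22 - 15*e12 + 8*e13 + 17*e23


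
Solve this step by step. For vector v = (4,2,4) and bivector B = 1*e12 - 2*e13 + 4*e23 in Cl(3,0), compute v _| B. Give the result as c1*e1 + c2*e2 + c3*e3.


Left contraction v _| B = <vB>_1 (grade-1 part of the geometric product vB).
Using e1_|e12 = e2, e2_|e12 = -e1, e1_|e13 = e3, e3_|e13 = -e1, e2_|e23 = e3, e3_|e23 = -e2:
e1 coeff: -v2*b12 - v3*b13 = -(2)*(1) - (4)*(-2) = 6
e2 coeff: v1*b12 - v3*b23 = (4)*(1) - (4)*(4) = -12
e3 coeff: v1*b13 + v2*b23 = (4)*(-2) + (2)*(4) = 0
v _| B = 6*e1 - 12*e2 + 0*e3


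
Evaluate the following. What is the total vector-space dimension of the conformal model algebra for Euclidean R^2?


The conformal model of R^2 uses Cl(3,1): the 2 Euclidean generators plus two extra orthogonal generators e+ (e+^2 = +1) and e- (e-^2 = -1), from which the null vectors e0, einf are built.
Number of generators m = 2 + 2 = 4.
dim Cl(p,q) = 2^m = 2^4 = 16


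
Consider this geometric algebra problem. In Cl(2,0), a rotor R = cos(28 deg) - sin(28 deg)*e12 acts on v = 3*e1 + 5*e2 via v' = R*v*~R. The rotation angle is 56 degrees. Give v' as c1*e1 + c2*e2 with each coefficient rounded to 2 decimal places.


Rotor R = cos(28deg) - sin(28deg)*e12
Rotation angle theta = 2 * 28 = 56 degrees
v' = R*v*~R rotates v by theta.
cos(56deg) = 0.5592, sin(56deg) = 0.8290
v'_1 = 3*cos(56deg) - 5*sin(56deg)
= 3*0.5592 - 5*0.8290
= -2.47
v'_2 = 3*sin(56deg) + 5*cos(56deg)
= 3*0.8290 + 5*0.5592
= 5.28
v' = -2.47*e1 + 5.28*e2


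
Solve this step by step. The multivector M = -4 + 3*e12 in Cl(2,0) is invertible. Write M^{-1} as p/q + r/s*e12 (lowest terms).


M = -4 + 3*e12, where e12^2 = -1.
Since M commutes with its reverse ~M = a - b*e12, M * ~M = a^2 - b^2*e12^2 = a^2 + b^2.
So M^{-1} = ~M / (a^2 + b^2) = (a - b*e12)/(a^2 + b^2).
a^2 + b^2 = 16 + 9 = 25
Scalar part = -4/25 = -4/25
Bivector coeff = -3/25 = -3/25
M^{-1} = -4/25 - 3/25*e12


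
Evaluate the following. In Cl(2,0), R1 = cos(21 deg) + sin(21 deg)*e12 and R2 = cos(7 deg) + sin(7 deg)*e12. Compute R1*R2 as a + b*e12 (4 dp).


Same-plane rotors commute and their half-angles add:
R1*R2 = cos(a1 + a2) + sin(a1 + a2)*e12.
a1 + a2 = 21 + 7 = 28 deg
cos(28 deg) = 0.8829
sin(28 deg) = 0.4695
R1*R2 = 0.8829 + 0.4695*e12


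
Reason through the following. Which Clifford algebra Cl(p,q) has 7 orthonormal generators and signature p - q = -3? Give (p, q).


We need p + q = 7 and p - q = -3.
Adding: 2p = 7 + (-3) = 4, so p = 2.
Then q = 7 - 2 = 5.
(p, q) = (2, 5)


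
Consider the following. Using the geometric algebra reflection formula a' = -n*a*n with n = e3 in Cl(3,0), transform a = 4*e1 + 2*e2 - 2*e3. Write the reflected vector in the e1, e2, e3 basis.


Reflection formula: a' = -n*a*n, with n = e3 (unit vector, n^2 = 1).
For reflection through hyperplane perp to e3:
The component along e3 flips sign, others stay.
a = (4, 2, -2)
a' = (4, 2, 2)
a' = 4*e1 + 2*e2 + 2*e3


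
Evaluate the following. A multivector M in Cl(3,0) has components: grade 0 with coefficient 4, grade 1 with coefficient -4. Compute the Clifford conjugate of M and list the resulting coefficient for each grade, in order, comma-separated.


Clifford conjugate sign for grade k: (-1)^(k(k+1)/2)
Grade 0: (-1)^(0*1/2) = (-1)^0 = 1, coeff 4 -> 4
Grade 1: (-1)^(1*2/2) = (-1)^1 = -1, coeff -4 -> 4
Conjugated coefficients: 4, 4


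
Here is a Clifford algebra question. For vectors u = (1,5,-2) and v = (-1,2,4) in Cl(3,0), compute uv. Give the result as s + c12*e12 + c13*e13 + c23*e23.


In Cl(3,0): e_i^2 = 1, e_ie_j = -e_je_i for i != j.
Scalar part = u . v = 1*(-1) + 5*2 + (-2)*4
= -1 + 10 + (-8) = 1
e12 coeff = 1*2 - 5*(-1) = 2 - (-5) = 7
e13 coeff = 1*4 - (-2)*(-1) = 4 - 2 = 2
e23 coeff = 5*4 - (-2)*2 = 20 - (-4) = 24
uv = 1 + 7*e12 + 2*e13 + 24*e23


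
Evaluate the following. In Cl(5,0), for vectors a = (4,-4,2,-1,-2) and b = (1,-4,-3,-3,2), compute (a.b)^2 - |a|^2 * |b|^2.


a . b = 4*1 + (-4)*(-4) + 2*(-3) + (-1)*(-3) + (-2)*2
= 4 + 16 + (-6) + 3 + (-4) = 13
|a|^2 = 4^2 + (-4)^2 + 2^2 + (-1)^2 + (-2)^2 = 41
|b|^2 = 1^2 + (-4)^2 + (-3)^2 + (-3)^2 + 2^2 = 39
(a.b)^2 = 13^2 = 169
|a|^2 * |b|^2 = 41 * 39 = 1599
Result = 169 - 1599 = -1430


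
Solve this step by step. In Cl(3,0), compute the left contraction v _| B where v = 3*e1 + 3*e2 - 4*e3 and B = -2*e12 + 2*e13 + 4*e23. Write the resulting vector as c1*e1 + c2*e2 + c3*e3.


Left contraction v _| B = <vB>_1 (grade-1 part of the geometric product vB).
Using e1_|e12 = e2, e2_|e12 = -e1, e1_|e13 = e3, e3_|e13 = -e1, e2_|e23 = e3, e3_|e23 = -e2:
e1 coeff: -v2*b12 - v3*b13 = -(3)*(-2) - (-4)*(2) = 14
e2 coeff: v1*b12 - v3*b23 = (3)*(-2) - (-4)*(4) = 10
e3 coeff: v1*b13 + v2*b23 = (3)*(2) + (3)*(4) = 18
v _| B = 14*e1 + 10*e2 + 18*e3


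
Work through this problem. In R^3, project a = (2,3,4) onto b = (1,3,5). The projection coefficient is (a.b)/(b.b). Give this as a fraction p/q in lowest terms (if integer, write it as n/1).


Projection coefficient = (a . b) / (b . b)
a . b = 2*1 + 3*3 + 4*5
= 2 + 9 + 20 = 31
b . b = 1^2 + 3^2 + 5^2
= 1 + 9 + 25 = 35
Coefficient = 31/35
In lowest terms: 31/35


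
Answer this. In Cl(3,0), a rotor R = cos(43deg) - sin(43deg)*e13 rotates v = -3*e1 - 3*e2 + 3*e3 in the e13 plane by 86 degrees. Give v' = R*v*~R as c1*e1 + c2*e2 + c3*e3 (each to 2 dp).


Rotor R = cos(43deg) - sin(43deg)*e13
Rotation angle theta = 2 * 43 = 86 degrees in the e13 plane (e1 -> e3).
The component perpendicular to the plane (e2) is invariant: v'_2 = v2 = -3.00
cos(86deg) = 0.0698, sin(86deg) = 0.9976
v'_1 = v1*cos(theta) - v3*sin(theta) = -3*0.0698 - 3*0.9976 = -3.20
v'_3 = v1*sin(theta) + v3*cos(theta) = -3*0.9976 + 3*0.0698 = -2.78
v' = -3.20*e1 - 3.00*e2 - 2.78*e3


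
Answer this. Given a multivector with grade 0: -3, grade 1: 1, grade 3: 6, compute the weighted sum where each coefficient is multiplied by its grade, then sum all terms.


Grade-weighted sum = sum of grade_k * coefficient_k
0*(-3) = 0
1*1 = 1
3*6 = 18
Total = 0 + 1 + 18 = 19


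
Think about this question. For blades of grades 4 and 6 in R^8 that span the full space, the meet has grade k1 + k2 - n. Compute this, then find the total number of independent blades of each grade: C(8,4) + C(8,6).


Meet grade = grade(A) + grade(B) - n
= 4 + 6 - 8 = 2
C(8,4) = 70
C(8,6) = 28
dim_A + dim_B = 70 + 28 = 98


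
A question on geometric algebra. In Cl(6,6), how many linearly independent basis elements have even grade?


Even subalgebra dimension = 2^(n-1)
n = 6 + 6 = 12
2^(12 - 1) = 2^11 = 2048
Verification: sum of C(12,k) for even k = 1 + 66 + 495 + 924 + 495 + 66 + 1 = 2048
Result = 2048


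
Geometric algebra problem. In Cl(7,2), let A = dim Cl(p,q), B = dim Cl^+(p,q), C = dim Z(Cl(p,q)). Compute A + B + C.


n = 7 + 2 = 9
Total dim = 2^9 = 512
Even subalgebra dim = 2^8 = 256
n is odd, so center dim = 2
Sum = 512 + 256 + 2 = 770


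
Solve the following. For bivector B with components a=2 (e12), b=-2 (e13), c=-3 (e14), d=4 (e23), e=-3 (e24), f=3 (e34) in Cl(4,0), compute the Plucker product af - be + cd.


Plucker relation: af - be + cd
a*f = 2*3 = 6
b*e = (-2)*(-3) = 6
c*d = (-3)*4 = -12
af - be + cd = 6 - 6 + (-12)
= -12


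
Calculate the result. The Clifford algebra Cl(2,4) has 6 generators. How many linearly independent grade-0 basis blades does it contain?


Number of grade-k basis blades in Cl(p,q) with n = p + q is C(n, k).
n = 2 + 4 = 6
C(6, 0) = 6! / (0! * 6!)
= 720 / (1 * 720)
= 1


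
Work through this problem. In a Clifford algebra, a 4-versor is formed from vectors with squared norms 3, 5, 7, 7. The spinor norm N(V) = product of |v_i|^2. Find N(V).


Spinor norm N(V) = |v1|^2 * |v2|^2 * ... * |v4|^2
= 3 * 5 * 7 * 7
Running product: 3, 15, 105, 735
N(V) = 735


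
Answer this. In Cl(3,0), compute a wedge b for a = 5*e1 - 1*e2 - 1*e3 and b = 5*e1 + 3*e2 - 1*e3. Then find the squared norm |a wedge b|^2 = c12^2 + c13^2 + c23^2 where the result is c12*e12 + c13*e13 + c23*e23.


a wedge b = (a1*b2 - a2*b1)*e12 + (a1*b3 - a3*b1)*e13 + (a2*b3 - a3*b2)*e23
e12 coeff: 5*3 - (-1)*5 = 15 - (-5) = 20
e13 coeff: 5*(-1) - (-1)*5 = -5 - (-5) = 0
e23 coeff: (-1)*(-1) - (-1)*3 = 1 - (-3) = 4
|a wedge b|^2 = 20^2 + 0^2 + 4^2
= 400 + 0 + 16
= 416


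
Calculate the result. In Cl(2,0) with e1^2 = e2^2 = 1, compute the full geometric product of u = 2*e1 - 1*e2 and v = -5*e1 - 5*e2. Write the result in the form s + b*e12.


Expand: (2*e1 - 1*e2)(-5*e1 - 5*e2)
= 2*(-5)*e1e1 + 2*(-5)*e1e2 + (-1)*(-5)*e2e1 + (-1)*(-5)*e2e2
Using e1^2 = e2^2 = 1, e2e1 = -e1e2:
Scalar part s = 2*(-5) + (-1)*(-5) = -10 + 5 = -5
Bivector part b = 2*(-5) - (-1)*(-5) = -10 - 5 = -15
uv = -5 - 15*e12


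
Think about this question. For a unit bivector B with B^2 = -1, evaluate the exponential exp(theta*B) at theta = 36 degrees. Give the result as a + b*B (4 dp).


For a unit bivector B with B^2 = -1, the exponential series gives
e^(theta*B) = cos(theta) + sin(theta)*B (the GA analogue of Euler's formula).
theta = 36 degrees = 0.628319 rad
cos(36 deg) = 0.8090
sin(36 deg) = 0.5878
exp(theta*B) = 0.8090 + 0.5878*B


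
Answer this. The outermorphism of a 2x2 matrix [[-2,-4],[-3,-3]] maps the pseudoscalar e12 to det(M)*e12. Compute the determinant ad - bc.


The outermorphism of a linear map f sends e1^e2 to f(e1)^f(e2).
f(e1) = -2*e1 - 3*e2
f(e2) = -4*e1 - 3*e2
f(e1) ^ f(e2) = (-2*e1 - 3*e2) ^ (-4*e1 - 3*e2)
= (-2)*(-3)*e12 + (-3)*(-4)*e21
= (6 - 12)*e12
= -6*e12
Coefficient = -6


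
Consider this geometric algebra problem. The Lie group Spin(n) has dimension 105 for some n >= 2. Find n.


dim Spin(n) = dim so(n) = n(n-1)/2.
Solve n(n-1)/2 = 105, i.e. n^2 - n - 210 = 0.
Discriminant = 1 + 8*105 = 841
n = (1 + sqrt(841))/2 = (1 + 29)/2 = 15


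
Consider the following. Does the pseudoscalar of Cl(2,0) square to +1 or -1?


The pseudoscalar I = e1...e_n (product of all n generators) of Cl(p,q) satisfies I^2 = (-1)^(q + n(n-1)/2).
p = 2, q = 0, n = p + q = 2
n(n-1)/2 = 2 * 1 / 2 = 1
Exponent = q + n(n-1)/2 = 0 + 1 = 1
I^2 = (-1)^1 = -1


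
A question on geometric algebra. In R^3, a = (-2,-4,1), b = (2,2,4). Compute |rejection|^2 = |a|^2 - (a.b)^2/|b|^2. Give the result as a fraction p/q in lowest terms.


|a|^2 = (-2)^2 + (-4)^2 + 1^2 = 21
|b|^2 = 2^2 + 2^2 + 4^2 = 24
a . b = (-2)*2 + (-4)*2 + 1*4 = -8
(a.b)^2 = (-8)^2 = 64
|rej|^2 = 21 - 64/24
= (504 - 64)/24
= 440/24
In lowest terms: 55/3


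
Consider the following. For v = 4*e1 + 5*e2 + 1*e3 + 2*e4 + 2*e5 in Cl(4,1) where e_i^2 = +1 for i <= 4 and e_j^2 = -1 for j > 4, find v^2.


v^2 = sum of c_i^2 * e_i^2
Positive signature terms (e_i^2 = +1): 4^2 + 5^2 + 1^2 + 2^2 = 46
Negative signature terms (e_j^2 = -1): 2^2 = 4
v^2 = 46 - 4 = 42


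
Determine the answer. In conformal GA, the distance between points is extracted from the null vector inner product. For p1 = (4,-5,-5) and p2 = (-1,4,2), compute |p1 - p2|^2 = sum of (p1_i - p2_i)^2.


p1 - p2 = (5, -9, -7)
|p1 - p2|^2 = 5^2 + (-9)^2 + (-7)^2
= 25 + 81 + 49
= 155


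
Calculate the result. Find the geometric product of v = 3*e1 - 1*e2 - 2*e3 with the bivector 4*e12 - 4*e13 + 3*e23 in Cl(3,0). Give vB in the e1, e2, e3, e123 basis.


vB has grade-1 (vector) and grade-3 (trivector) parts: vB = (v _| B) + (v ^ B).
Vector part <vB>_1:
  e1: -v2*b12 - v3*b13 = -(-1)*(4) - (-2)*(-4) = -4
  e2: v1*b12 - v3*b23 = (3)*(4) - (-2)*(3) = 18
  e3: v1*b13 + v2*b23 = (3)*(-4) + (-1)*(3) = -15
Trivector part <vB>_3:
  e123: v1*b23 - v2*b13 + v3*b12 = (3)*(3) - (-1)*(-4) + (-2)*(4) = -3
vB = -4*e1 + 18*e2 - 15*e3 - 3*e123


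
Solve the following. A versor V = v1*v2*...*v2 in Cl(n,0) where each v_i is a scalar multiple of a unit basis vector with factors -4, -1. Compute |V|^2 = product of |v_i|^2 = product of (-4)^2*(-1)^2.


Each vector v_i has |v_i|^2 = s_i^2
Squared scales: (-4)^2 = 16, (-1)^2 = 1
|V|^2 = 16 * 1
= 16


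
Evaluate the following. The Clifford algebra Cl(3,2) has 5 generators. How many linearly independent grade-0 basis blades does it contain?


Number of grade-k basis blades in Cl(p,q) with n = p + q is C(n, k).
n = 3 + 2 = 5
C(5, 0) = 5! / (0! * 5!)
= 120 / (1 * 120)
= 1


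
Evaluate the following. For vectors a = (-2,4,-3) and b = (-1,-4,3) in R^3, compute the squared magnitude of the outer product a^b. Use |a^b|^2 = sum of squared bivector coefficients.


a wedge b = (a1*b2 - a2*b1)*e12 + (a1*b3 - a3*b1)*e13 + (a2*b3 - a3*b2)*e23
e12 coeff: (-2)*(-4) - 4*(-1) = 8 - (-4) = 12
e13 coeff: (-2)*3 - (-3)*(-1) = -6 - 3 = -9
e23 coeff: 4*3 - (-3)*(-4) = 12 - 12 = 0
|a wedge b|^2 = 12^2 + (-9)^2 + 0^2
= 144 + 81 + 0
= 225


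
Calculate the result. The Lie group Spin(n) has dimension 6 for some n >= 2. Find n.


dim Spin(n) = dim so(n) = n(n-1)/2.
Solve n(n-1)/2 = 6, i.e. n^2 - n - 12 = 0.
Discriminant = 1 + 8*6 = 49
n = (1 + sqrt(49))/2 = (1 + 7)/2 = 4


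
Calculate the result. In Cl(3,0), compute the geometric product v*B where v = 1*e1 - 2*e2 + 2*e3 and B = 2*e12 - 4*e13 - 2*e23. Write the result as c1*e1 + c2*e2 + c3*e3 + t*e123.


vB has grade-1 (vector) and grade-3 (trivector) parts: vB = (v _| B) + (v ^ B).
Vector part <vB>_1:
  e1: -v2*b12 - v3*b13 = -(-2)*(2) - (2)*(-4) = 12
  e2: v1*b12 - v3*b23 = (1)*(2) - (2)*(-2) = 6
  e3: v1*b13 + v2*b23 = (1)*(-4) + (-2)*(-2) = 0
Trivector part <vB>_3:
  e123: v1*b23 - v2*b13 + v3*b12 = (1)*(-2) - (-2)*(-4) + (2)*(2) = -6
vB = 12*e1 + 6*e2 + 0*e3 - 6*e123


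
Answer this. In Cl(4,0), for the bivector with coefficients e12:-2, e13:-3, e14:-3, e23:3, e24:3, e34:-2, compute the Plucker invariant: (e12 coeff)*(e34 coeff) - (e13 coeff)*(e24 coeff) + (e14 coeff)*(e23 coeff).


Plucker relation: af - be + cd
a*f = (-2)*(-2) = 4
b*e = (-3)*3 = -9
c*d = (-3)*3 = -9
af - be + cd = 4 - (-9) + (-9)
= 4


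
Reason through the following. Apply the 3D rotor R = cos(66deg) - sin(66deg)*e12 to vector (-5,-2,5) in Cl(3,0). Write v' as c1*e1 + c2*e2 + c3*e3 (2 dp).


Rotor R = cos(66deg) - sin(66deg)*e12
Rotation angle theta = 2 * 66 = 132 degrees in the e12 plane (e1 -> e2).
The component perpendicular to the plane (e3) is invariant: v'_3 = v3 = 5.00
cos(132deg) = -0.6691, sin(132deg) = 0.7431
v'_1 = v1*cos(theta) - v2*sin(theta) = -5*(-0.6691) - (-2)*0.7431 = 4.83
v'_2 = v1*sin(theta) + v2*cos(theta) = -5*0.7431 + (-2)*(-0.6691) = -2.38
v' = 4.83*e1 - 2.38*e2 + 5.00*e3


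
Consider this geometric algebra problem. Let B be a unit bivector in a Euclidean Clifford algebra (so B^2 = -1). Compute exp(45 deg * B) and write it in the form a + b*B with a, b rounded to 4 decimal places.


For a unit bivector B with B^2 = -1, the exponential series gives
e^(theta*B) = cos(theta) + sin(theta)*B (the GA analogue of Euler's formula).
theta = 45 degrees = 0.785398 rad
cos(45 deg) = 0.7071
sin(45 deg) = 0.7071
exp(theta*B) = 0.7071 + 0.7071*B


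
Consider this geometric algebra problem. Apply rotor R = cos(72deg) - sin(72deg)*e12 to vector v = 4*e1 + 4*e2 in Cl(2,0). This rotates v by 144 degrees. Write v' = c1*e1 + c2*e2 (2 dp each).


Rotor R = cos(72deg) - sin(72deg)*e12
Rotation angle theta = 2 * 72 = 144 degrees
v' = R*v*~R rotates v by theta.
cos(144deg) = -0.8090, sin(144deg) = 0.5878
v'_1 = 4*cos(144deg) - 4*sin(144deg)
= 4*(-0.8090) - 4*0.5878
= -5.59
v'_2 = 4*sin(144deg) + 4*cos(144deg)
= 4*0.5878 + 4*(-0.8090)
= -0.88
v' = -5.59*e1 - 0.88*e2


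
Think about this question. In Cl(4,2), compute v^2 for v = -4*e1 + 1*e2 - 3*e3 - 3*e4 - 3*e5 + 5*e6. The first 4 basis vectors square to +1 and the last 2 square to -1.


v^2 = sum of c_i^2 * e_i^2
Positive signature terms (e_i^2 = +1): (-4)^2 + 1^2 + (-3)^2 + (-3)^2 = 35
Negative signature terms (e_j^2 = -1): (-3)^2 + 5^2 = 34
v^2 = 35 - 34 = 1


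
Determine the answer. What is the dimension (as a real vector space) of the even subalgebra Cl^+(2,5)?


Even subalgebra dimension = 2^(n-1)
n = 2 + 5 = 7
2^(7 - 1) = 2^6 = 64
Verification: sum of C(7,k) for even k = 1 + 21 + 35 + 7 = 64
Result = 64


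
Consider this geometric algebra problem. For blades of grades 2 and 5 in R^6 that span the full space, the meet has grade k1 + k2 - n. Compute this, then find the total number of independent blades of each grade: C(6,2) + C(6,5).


Meet grade = grade(A) + grade(B) - n
= 2 + 5 - 6 = 1
C(6,2) = 15
C(6,5) = 6
dim_A + dim_B = 15 + 6 = 21


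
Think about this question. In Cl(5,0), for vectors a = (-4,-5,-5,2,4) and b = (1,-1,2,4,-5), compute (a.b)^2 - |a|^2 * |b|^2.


a . b = (-4)*1 + (-5)*(-1) + (-5)*2 + 2*4 + 4*(-5)
= -4 + 5 + (-10) + 8 + (-20) = -21
|a|^2 = (-4)^2 + (-5)^2 + (-5)^2 + 2^2 + 4^2 = 86
|b|^2 = 1^2 + (-1)^2 + 2^2 + 4^2 + (-5)^2 = 47
(a.b)^2 = (-21)^2 = 441
|a|^2 * |b|^2 = 86 * 47 = 4042
Result = 441 - 4042 = -3601


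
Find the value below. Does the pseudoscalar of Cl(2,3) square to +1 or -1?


The pseudoscalar I = e1...e_n (product of all n generators) of Cl(p,q) satisfies I^2 = (-1)^(q + n(n-1)/2).
p = 2, q = 3, n = p + q = 5
n(n-1)/2 = 5 * 4 / 2 = 10
Exponent = q + n(n-1)/2 = 3 + 10 = 13
I^2 = (-1)^13 = -1


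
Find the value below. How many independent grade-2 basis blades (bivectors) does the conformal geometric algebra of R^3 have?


The conformal model of R^3 uses Cl(4,1) with m = 3 + 2 = 5 generators.
Number of grade-2 blades = C(m, 2) = C(5, 2)
= 5*4/2 = 10


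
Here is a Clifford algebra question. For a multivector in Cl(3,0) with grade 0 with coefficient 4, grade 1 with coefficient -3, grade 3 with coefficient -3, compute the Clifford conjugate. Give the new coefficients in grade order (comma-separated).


Clifford conjugate sign for grade k: (-1)^(k(k+1)/2)
Grade 0: (-1)^(0*1/2) = (-1)^0 = 1, coeff 4 -> 4
Grade 1: (-1)^(1*2/2) = (-1)^1 = -1, coeff -3 -> 3
Grade 3: (-1)^(3*4/2) = (-1)^6 = 1, coeff -3 -> -3
Conjugated coefficients: 4, 3, -3


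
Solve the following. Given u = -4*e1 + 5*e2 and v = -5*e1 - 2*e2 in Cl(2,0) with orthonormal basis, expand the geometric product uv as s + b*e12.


Expand: (-4*e1 + 5*e2)(-5*e1 - 2*e2)
= (-4)*(-5)*e1e1 + (-4)*(-2)*e1e2 + 5*(-5)*e2e1 + 5*(-2)*e2e2
Using e1^2 = e2^2 = 1, e2e1 = -e1e2:
Scalar part s = (-4)*(-5) + 5*(-2) = 20 + (-10) = 10
Bivector part b = (-4)*(-2) - 5*(-5) = 8 - (-25) = 33
uv = 10 + 33*e12


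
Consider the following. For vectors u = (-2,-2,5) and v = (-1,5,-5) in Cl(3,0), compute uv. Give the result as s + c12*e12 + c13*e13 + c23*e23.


In Cl(3,0): e_i^2 = 1, e_ie_j = -e_je_i for i != j.
Scalar part = u . v = (-2)*(-1) + (-2)*5 + 5*(-5)
= 2 + (-10) + (-25) = -33
e12 coeff = (-2)*5 - (-2)*(-1) = -10 - 2 = -12
e13 coeff = (-2)*(-5) - 5*(-1) = 10 - (-5) = 15
e23 coeff = (-2)*(-5) - 5*5 = 10 - 25 = -15
uv = -33 - 12*e12 + 15*e13 - 15*e23


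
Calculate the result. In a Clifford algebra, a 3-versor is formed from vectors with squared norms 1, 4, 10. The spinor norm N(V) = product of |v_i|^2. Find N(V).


Spinor norm N(V) = |v1|^2 * |v2|^2 * ... * |v3|^2
= 1 * 4 * 10
Running product: 1, 4, 40
N(V) = 40


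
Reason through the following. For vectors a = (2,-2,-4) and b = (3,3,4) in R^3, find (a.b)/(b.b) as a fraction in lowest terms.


Projection coefficient = (a . b) / (b . b)
a . b = 2*3 + (-2)*3 + (-4)*4
= 6 + (-6) + (-16) = -16
b . b = 3^2 + 3^2 + 4^2
= 9 + 9 + 16 = 34
Coefficient = -16/34
In lowest terms: -8/17


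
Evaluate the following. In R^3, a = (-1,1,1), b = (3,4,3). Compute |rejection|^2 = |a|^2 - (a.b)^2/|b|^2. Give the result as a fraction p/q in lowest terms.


|a|^2 = (-1)^2 + 1^2 + 1^2 = 3
|b|^2 = 3^2 + 4^2 + 3^2 = 34
a . b = (-1)*3 + 1*4 + 1*3 = 4
(a.b)^2 = 4^2 = 16
|rej|^2 = 3 - 16/34
= (102 - 16)/34
= 86/34
In lowest terms: 43/17


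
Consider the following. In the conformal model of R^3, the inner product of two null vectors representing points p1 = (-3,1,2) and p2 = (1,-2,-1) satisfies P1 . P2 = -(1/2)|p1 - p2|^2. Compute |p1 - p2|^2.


p1 - p2 = (-4, 3, 3)
|p1 - p2|^2 = (-4)^2 + 3^2 + 3^2
= 16 + 9 + 9
= 34


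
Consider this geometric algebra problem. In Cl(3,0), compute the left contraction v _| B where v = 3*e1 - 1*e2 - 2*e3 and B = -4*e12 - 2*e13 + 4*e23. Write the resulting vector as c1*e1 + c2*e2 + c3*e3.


Left contraction v _| B = <vB>_1 (grade-1 part of the geometric product vB).
Using e1_|e12 = e2, e2_|e12 = -e1, e1_|e13 = e3, e3_|e13 = -e1, e2_|e23 = e3, e3_|e23 = -e2:
e1 coeff: -v2*b12 - v3*b13 = -(-1)*(-4) - (-2)*(-2) = -8
e2 coeff: v1*b12 - v3*b23 = (3)*(-4) - (-2)*(4) = -4
e3 coeff: v1*b13 + v2*b23 = (3)*(-2) + (-1)*(4) = -10
v _| B = -8*e1 - 4*e2 - 10*e3


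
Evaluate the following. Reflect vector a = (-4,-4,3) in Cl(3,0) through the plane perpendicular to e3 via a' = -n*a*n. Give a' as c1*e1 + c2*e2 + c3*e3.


Reflection formula: a' = -n*a*n, with n = e3 (unit vector, n^2 = 1).
For reflection through hyperplane perp to e3:
The component along e3 flips sign, others stay.
a = (-4, -4, 3)
a' = (-4, -4, -3)
a' = -4*e1 - 4*e2 - 3*e3


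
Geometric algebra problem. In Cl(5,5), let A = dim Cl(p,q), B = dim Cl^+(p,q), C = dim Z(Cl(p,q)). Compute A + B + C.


n = 5 + 5 = 10
Total dim = 2^10 = 1024
Even subalgebra dim = 2^9 = 512
n is even, so center dim = 1
Sum = 1024 + 512 + 1 = 1537


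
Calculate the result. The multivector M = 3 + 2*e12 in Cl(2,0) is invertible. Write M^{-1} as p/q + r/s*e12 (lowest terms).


M = 3 + 2*e12, where e12^2 = -1.
Since M commutes with its reverse ~M = a - b*e12, M * ~M = a^2 - b^2*e12^2 = a^2 + b^2.
So M^{-1} = ~M / (a^2 + b^2) = (a - b*e12)/(a^2 + b^2).
a^2 + b^2 = 9 + 4 = 13
Scalar part = 3/13 = 3/13
Bivector coeff = -2/13 = -2/13
M^{-1} = 3/13 - 2/13*e12


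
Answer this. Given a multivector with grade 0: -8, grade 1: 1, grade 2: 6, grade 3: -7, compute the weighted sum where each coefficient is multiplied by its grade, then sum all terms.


Grade-weighted sum = sum of grade_k * coefficient_k
0*(-8) = 0
1*1 = 1
2*6 = 12
3*(-7) = -21
Total = 0 + 1 + 12 + (-21) = -8


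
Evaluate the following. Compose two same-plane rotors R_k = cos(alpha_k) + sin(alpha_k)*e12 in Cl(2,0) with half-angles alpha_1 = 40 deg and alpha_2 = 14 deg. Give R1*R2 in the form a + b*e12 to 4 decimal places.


Same-plane rotors commute and their half-angles add:
R1*R2 = cos(a1 + a2) + sin(a1 + a2)*e12.
a1 + a2 = 40 + 14 = 54 deg
cos(54 deg) = 0.5878
sin(54 deg) = 0.8090
R1*R2 = 0.5878 + 0.8090*e12


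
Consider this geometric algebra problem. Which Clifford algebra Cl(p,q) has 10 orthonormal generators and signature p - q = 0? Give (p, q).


We need p + q = 10 and p - q = 0.
Adding: 2p = 10 + 0 = 10, so p = 5.
Then q = 10 - 5 = 5.
(p, q) = (5, 5)


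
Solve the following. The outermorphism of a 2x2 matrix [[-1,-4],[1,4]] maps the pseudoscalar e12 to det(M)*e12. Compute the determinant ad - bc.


The outermorphism of a linear map f sends e1^e2 to f(e1)^f(e2).
f(e1) = -1*e1 + 1*e2
f(e2) = -4*e1 + 4*e2
f(e1) ^ f(e2) = (-1*e1 + 1*e2) ^ (-4*e1 + 4*e2)
= (-1)*4*e12 + 1*(-4)*e21
= (-4 - (-4))*e12
= 0*e12
Coefficient = 0


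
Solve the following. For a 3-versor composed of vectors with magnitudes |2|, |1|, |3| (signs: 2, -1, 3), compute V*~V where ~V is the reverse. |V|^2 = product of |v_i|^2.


Each vector v_i has |v_i|^2 = s_i^2
Squared scales: 2^2 = 4, (-1)^2 = 1, 3^2 = 9
|V|^2 = 4 * 1 * 9
= 36


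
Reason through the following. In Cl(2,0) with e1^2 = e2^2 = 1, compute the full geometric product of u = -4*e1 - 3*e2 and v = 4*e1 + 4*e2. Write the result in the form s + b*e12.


Expand: (-4*e1 - 3*e2)(4*e1 + 4*e2)
= (-4)*4*e1e1 + (-4)*4*e1e2 + (-3)*4*e2e1 + (-3)*4*e2e2
Using e1^2 = e2^2 = 1, e2e1 = -e1e2:
Scalar part s = (-4)*4 + (-3)*4 = -16 + (-12) = -28
Bivector part b = (-4)*4 - (-3)*4 = -16 - (-12) = -4
uv = -28 - 4*e12


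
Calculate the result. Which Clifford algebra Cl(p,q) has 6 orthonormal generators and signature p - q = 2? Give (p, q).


We need p + q = 6 and p - q = 2.
Adding: 2p = 6 + 2 = 8, so p = 4.
Then q = 6 - 4 = 2.
(p, q) = (4, 2)


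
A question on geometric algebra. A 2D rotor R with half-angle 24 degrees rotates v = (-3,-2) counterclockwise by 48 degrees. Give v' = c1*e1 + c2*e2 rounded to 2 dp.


Rotor R = cos(24deg) - sin(24deg)*e12
Rotation angle theta = 2 * 24 = 48 degrees
v' = R*v*~R rotates v by theta.
cos(48deg) = 0.6691, sin(48deg) = 0.7431
v'_1 = -3*cos(48deg) - (-2)*sin(48deg)
= -3*0.6691 - (-2)*0.7431
= -0.52
v'_2 = -3*sin(48deg) + (-2)*cos(48deg)
= -3*0.7431 + (-2)*0.6691
= -3.57
v' = -0.52*e1 - 3.57*e2


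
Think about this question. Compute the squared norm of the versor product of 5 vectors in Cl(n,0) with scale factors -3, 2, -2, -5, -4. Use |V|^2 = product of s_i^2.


Each vector v_i has |v_i|^2 = s_i^2
Squared scales: (-3)^2 = 9, 2^2 = 4, (-2)^2 = 4, (-5)^2 = 25, (-4)^2 = 16
|V|^2 = 9 * 4 * 4 * 25 * 16
= 57600
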